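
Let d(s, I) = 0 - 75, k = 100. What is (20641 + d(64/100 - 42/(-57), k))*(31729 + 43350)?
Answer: 1544074714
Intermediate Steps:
d(s, I) = -75
(20641 + d(64/100 - 42/(-57), k))*(31729 + 43350) = (20641 - 75)*(31729 + 43350) = 20566*75079 = 1544074714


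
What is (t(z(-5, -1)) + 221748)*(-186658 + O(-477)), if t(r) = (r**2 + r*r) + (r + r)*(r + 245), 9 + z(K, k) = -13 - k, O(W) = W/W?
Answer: -39799378854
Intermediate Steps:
O(W) = 1
z(K, k) = -22 - k (z(K, k) = -9 + (-13 - k) = -22 - k)
t(r) = 2*r**2 + 2*r*(245 + r) (t(r) = (r**2 + r**2) + (2*r)*(245 + r) = 2*r**2 + 2*r*(245 + r))
(t(z(-5, -1)) + 221748)*(-186658 + O(-477)) = (2*(-22 - 1*(-1))*(245 + 2*(-22 - 1*(-1))) + 221748)*(-186658 + 1) = (2*(-22 + 1)*(245 + 2*(-22 + 1)) + 221748)*(-186657) = (2*(-21)*(245 + 2*(-21)) + 221748)*(-186657) = (2*(-21)*(245 - 42) + 221748)*(-186657) = (2*(-21)*203 + 221748)*(-186657) = (-8526 + 221748)*(-186657) = 213222*(-186657) = -39799378854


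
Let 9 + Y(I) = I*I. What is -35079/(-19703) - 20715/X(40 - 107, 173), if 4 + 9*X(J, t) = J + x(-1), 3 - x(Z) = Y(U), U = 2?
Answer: 408393198/137921 ≈ 2961.1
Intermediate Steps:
Y(I) = -9 + I**2 (Y(I) = -9 + I*I = -9 + I**2)
x(Z) = 8 (x(Z) = 3 - (-9 + 2**2) = 3 - (-9 + 4) = 3 - 1*(-5) = 3 + 5 = 8)
X(J, t) = 4/9 + J/9 (X(J, t) = -4/9 + (J + 8)/9 = -4/9 + (8 + J)/9 = -4/9 + (8/9 + J/9) = 4/9 + J/9)
-35079/(-19703) - 20715/X(40 - 107, 173) = -35079/(-19703) - 20715/(4/9 + (40 - 107)/9) = -35079*(-1/19703) - 20715/(4/9 + (1/9)*(-67)) = 35079/19703 - 20715/(4/9 - 67/9) = 35079/19703 - 20715/(-7) = 35079/19703 - 20715*(-1/7) = 35079/19703 + 20715/7 = 408393198/137921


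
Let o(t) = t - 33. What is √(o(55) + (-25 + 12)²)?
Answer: √191 ≈ 13.820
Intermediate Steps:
o(t) = -33 + t
√(o(55) + (-25 + 12)²) = √((-33 + 55) + (-25 + 12)²) = √(22 + (-13)²) = √(22 + 169) = √191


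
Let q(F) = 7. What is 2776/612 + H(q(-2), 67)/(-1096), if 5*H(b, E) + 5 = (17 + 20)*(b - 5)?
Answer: 3792563/838440 ≈ 4.5234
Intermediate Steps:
H(b, E) = -38 + 37*b/5 (H(b, E) = -1 + ((17 + 20)*(b - 5))/5 = -1 + (37*(-5 + b))/5 = -1 + (-185 + 37*b)/5 = -1 + (-37 + 37*b/5) = -38 + 37*b/5)
2776/612 + H(q(-2), 67)/(-1096) = 2776/612 + (-38 + (37/5)*7)/(-1096) = 2776*(1/612) + (-38 + 259/5)*(-1/1096) = 694/153 + (69/5)*(-1/1096) = 694/153 - 69/5480 = 3792563/838440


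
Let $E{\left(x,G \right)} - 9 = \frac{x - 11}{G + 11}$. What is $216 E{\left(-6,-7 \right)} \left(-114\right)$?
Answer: $-116964$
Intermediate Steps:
$E{\left(x,G \right)} = 9 + \frac{-11 + x}{11 + G}$ ($E{\left(x,G \right)} = 9 + \frac{x - 11}{G + 11} = 9 + \frac{-11 + x}{11 + G}$)
$216 E{\left(-6,-7 \right)} \left(-114\right) = 216 \frac{88 - 6 + 9 \left(-7\right)}{11 - 7} \left(-114\right) = 216 \frac{88 - 6 - 63}{4} \left(-114\right) = 216 \cdot \frac{1}{4} \cdot 19 \left(-114\right) = 216 \cdot \frac{19}{4} \left(-114\right) = 1026 \left(-114\right) = -116964$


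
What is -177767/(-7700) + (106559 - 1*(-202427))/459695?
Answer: 16819558653/707930300 ≈ 23.759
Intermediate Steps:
-177767/(-7700) + (106559 - 1*(-202427))/459695 = -177767*(-1/7700) + (106559 + 202427)*(1/459695) = 177767/7700 + 308986*(1/459695) = 177767/7700 + 308986/459695 = 16819558653/707930300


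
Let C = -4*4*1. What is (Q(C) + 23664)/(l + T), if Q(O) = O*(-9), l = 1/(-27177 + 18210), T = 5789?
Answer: 106743168/25954981 ≈ 4.1126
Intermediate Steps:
l = -1/8967 (l = 1/(-8967) = -1/8967 ≈ -0.00011152)
C = -16 (C = -16*1 = -16)
Q(O) = -9*O
(Q(C) + 23664)/(l + T) = (-9*(-16) + 23664)/(-1/8967 + 5789) = (144 + 23664)/(51909962/8967) = 23808*(8967/51909962) = 106743168/25954981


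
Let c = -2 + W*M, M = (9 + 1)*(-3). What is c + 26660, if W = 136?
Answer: 22578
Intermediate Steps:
M = -30 (M = 10*(-3) = -30)
c = -4082 (c = -2 + 136*(-30) = -2 - 4080 = -4082)
c + 26660 = -4082 + 26660 = 22578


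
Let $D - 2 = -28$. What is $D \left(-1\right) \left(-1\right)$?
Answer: $-26$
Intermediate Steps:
$D = -26$ ($D = 2 - 28 = -26$)
$D \left(-1\right) \left(-1\right) = \left(-26\right) \left(-1\right) \left(-1\right) = 26 \left(-1\right) = -26$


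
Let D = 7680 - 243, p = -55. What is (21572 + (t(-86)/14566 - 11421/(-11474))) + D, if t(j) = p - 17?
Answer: 2424223970357/83565142 ≈ 29010.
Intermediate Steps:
t(j) = -72 (t(j) = -55 - 17 = -72)
D = 7437
(21572 + (t(-86)/14566 - 11421/(-11474))) + D = (21572 + (-72/14566 - 11421/(-11474))) + 7437 = (21572 + (-72*1/14566 - 11421*(-1/11474))) + 7437 = (21572 + (-36/7283 + 11421/11474)) + 7437 = (21572 + 82766079/83565142) + 7437 = 1802750009303/83565142 + 7437 = 2424223970357/83565142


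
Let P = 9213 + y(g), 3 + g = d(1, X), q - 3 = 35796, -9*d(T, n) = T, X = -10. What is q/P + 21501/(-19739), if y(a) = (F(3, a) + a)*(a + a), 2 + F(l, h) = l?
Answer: 41169490524/14751290263 ≈ 2.7909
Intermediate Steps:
d(T, n) = -T/9
q = 35799 (q = 3 + 35796 = 35799)
F(l, h) = -2 + l
g = -28/9 (g = -3 - ⅑*1 = -3 - ⅑ = -28/9 ≈ -3.1111)
y(a) = 2*a*(1 + a) (y(a) = ((-2 + 3) + a)*(a + a) = (1 + a)*(2*a) = 2*a*(1 + a))
P = 747317/81 (P = 9213 + 2*(-28/9)*(1 - 28/9) = 9213 + 2*(-28/9)*(-19/9) = 9213 + 1064/81 = 747317/81 ≈ 9226.1)
q/P + 21501/(-19739) = 35799/(747317/81) + 21501/(-19739) = 35799*(81/747317) + 21501*(-1/19739) = 2899719/747317 - 21501/19739 = 41169490524/14751290263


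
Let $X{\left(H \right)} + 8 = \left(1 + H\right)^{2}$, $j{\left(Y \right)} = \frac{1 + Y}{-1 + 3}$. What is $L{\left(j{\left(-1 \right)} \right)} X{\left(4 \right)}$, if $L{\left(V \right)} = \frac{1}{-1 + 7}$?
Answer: $\frac{17}{6} \approx 2.8333$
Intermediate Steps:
$j{\left(Y \right)} = \frac{1}{2} + \frac{Y}{2}$ ($j{\left(Y \right)} = \frac{1 + Y}{2} = \left(1 + Y\right) \frac{1}{2} = \frac{1}{2} + \frac{Y}{2}$)
$L{\left(V \right)} = \frac{1}{6}$
$X{\left(H \right)} = -8 + \left(1 + H\right)^{2}$
$L{\left(j{\left(-1 \right)} \right)} X{\left(4 \right)} = \frac{-8 + \left(1 + 4\right)^{2}}{6} = \frac{-8 + 5^{2}}{6} = \frac{-8 + 25}{6} = \frac{1}{6} \cdot 17 = \frac{17}{6}$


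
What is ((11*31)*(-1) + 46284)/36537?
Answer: 45943/36537 ≈ 1.2574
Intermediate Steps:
((11*31)*(-1) + 46284)/36537 = (341*(-1) + 46284)*(1/36537) = (-341 + 46284)*(1/36537) = 45943*(1/36537) = 45943/36537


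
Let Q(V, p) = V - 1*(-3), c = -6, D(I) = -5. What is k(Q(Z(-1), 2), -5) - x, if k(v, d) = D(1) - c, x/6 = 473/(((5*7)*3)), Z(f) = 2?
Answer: -911/35 ≈ -26.029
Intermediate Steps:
x = 946/35 (x = 6*(473/(((5*7)*3))) = 6*(473/((35*3))) = 6*(473/105) = 946/35 ≈ 27.029)
Q(V, p) = 3 + V (Q(V, p) = V + 3 = 3 + V)
k(v, d) = 1 (k(v, d) = -5 - 1*(-6) = -5 + 6 = 1)
k(Q(Z(-1), 2), -5) - x = 1 - 1*946/35 = 1 - 946/35 = -911/35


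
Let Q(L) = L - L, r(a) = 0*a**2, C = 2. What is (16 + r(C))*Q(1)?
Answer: 0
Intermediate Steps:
r(a) = 0
Q(L) = 0
(16 + r(C))*Q(1) = (16 + 0)*0 = 16*0 = 0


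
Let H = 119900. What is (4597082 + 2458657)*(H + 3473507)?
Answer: 25354141912773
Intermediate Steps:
(4597082 + 2458657)*(H + 3473507) = (4597082 + 2458657)*(119900 + 3473507) = 7055739*3593407 = 25354141912773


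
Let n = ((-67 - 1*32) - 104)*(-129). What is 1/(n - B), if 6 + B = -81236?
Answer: 1/107429 ≈ 9.3085e-6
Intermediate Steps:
B = -81242 (B = -6 - 81236 = -81242)
n = 26187 (n = ((-67 - 32) - 104)*(-129) = (-99 - 104)*(-129) = -203*(-129) = 26187)
1/(n - B) = 1/(26187 - 1*(-81242)) = 1/(26187 + 81242) = 1/107429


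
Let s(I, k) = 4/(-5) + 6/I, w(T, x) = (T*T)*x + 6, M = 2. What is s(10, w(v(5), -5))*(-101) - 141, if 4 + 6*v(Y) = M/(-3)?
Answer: -604/5 ≈ -120.80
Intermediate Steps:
v(Y) = -7/9 (v(Y) = -⅔ + (2/(-3))/6 = -⅔ + (2*(-⅓))/6 = -⅔ + (⅙)*(-⅔) = -⅔ - ⅑ = -7/9)
w(T, x) = 6 + x*T² (w(T, x) = T²*x + 6 = x*T² + 6 = 6 + x*T²)
s(I, k) = -⅘ + 6/I (s(I, k) = 4*(-⅕) + 6/I = -⅘ + 6/I)
s(10, w(v(5), -5))*(-101) - 141 = (-⅘ + 6/10)*(-101) - 141 = (-⅘ + 6*(⅒))*(-101) - 141 = (-⅘ + ⅗)*(-101) - 141 = -⅕*(-101) - 141 = 101/5 - 141 = -604/5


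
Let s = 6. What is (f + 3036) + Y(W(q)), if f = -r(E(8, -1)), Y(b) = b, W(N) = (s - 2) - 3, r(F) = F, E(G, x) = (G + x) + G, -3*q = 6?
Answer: 3022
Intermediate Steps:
q = -2 (q = -⅓*6 = -2)
E(G, x) = x + 2*G
W(N) = 1 (W(N) = (6 - 2) - 3 = 4 - 3 = 1)
f = -15 (f = -(-1 + 2*8) = -(-1 + 16) = -1*15 = -15)
(f + 3036) + Y(W(q)) = (-15 + 3036) + 1 = 3021 + 1 = 3022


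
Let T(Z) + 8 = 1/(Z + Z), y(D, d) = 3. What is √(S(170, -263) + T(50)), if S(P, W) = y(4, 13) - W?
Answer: √25801/10 ≈ 16.063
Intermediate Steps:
T(Z) = -8 + 1/(2*Z) (T(Z) = -8 + 1/(Z + Z) = -8 + 1/(2*Z))
S(P, W) = 3 - W
√(S(170, -263) + T(50)) = √((3 - 1*(-263)) + (-8 + (½)/50)) = √((3 + 263) + (-8 + (½)*(1/50))) = √(266 + (-8 + 1/100)) = √(266 - 799/100) = √(25801/100) = √25801/10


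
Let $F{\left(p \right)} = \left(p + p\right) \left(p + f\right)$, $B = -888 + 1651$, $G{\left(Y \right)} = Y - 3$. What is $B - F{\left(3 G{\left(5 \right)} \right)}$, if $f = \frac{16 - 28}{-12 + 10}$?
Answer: $619$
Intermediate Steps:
$G{\left(Y \right)} = -3 + Y$
$B = 763$
$f = 6$ ($f = - \frac{12}{-2} = \left(-12\right) \left(- \frac{1}{2}\right) = 6$)
$F{\left(p \right)} = 2 p \left(6 + p\right)$ ($F{\left(p \right)} = \left(p + p\right) \left(p + 6\right) = 2 p \left(6 + p\right)$)
$B - F{\left(3 G{\left(5 \right)} \right)} = 763 - 2 \cdot 3 \left(-3 + 5\right) \left(6 + 3 \left(-3 + 5\right)\right) = 763 - 2 \cdot 3 \cdot 2 \left(6 + 3 \cdot 2\right) = 763 - 2 \cdot 6 \left(6 + 6\right) = 763 - 2 \cdot 6 \cdot 12 = 763 - 144 = 619$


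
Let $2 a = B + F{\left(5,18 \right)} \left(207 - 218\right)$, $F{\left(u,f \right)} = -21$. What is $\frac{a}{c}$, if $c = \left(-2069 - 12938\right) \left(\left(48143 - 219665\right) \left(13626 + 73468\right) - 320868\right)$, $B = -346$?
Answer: $- \frac{115}{448374882091104} \approx -2.5648 \cdot 10^{-13}$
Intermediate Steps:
$a = - \frac{115}{2}$ ($a = \frac{-346 - 21 \left(207 - 218\right)}{2} = \frac{-346 - -231}{2} = \frac{-346 + 231}{2} = \frac{1}{2} \left(-115\right) = - \frac{115}{2} \approx -57.5$)
$c = 224187441045552$ ($c = - 15007 \left(\left(-171522\right) 87094 - 320868\right) = - 15007 \left(-14938537068 - 320868\right) = \left(-15007\right) \left(-14938857936\right) = 224187441045552$)
$\frac{a}{c} = - \frac{115}{2 \cdot 224187441045552} = \left(- \frac{115}{2}\right) \frac{1}{224187441045552} = - \frac{115}{448374882091104}$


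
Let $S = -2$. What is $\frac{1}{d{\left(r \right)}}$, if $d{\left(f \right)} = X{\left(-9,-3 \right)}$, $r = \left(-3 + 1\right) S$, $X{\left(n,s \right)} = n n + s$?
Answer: $\frac{1}{78} \approx 0.012821$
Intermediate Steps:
$X{\left(n,s \right)} = s + n^{2}$ ($X{\left(n,s \right)} = n^{2} + s = s + n^{2}$)
$r = 4$ ($r = \left(-3 + 1\right) \left(-2\right) = \left(-2\right) \left(-2\right) = 4$)
$d{\left(f \right)} = 78$ ($d{\left(f \right)} = -3 + \left(-9\right)^{2} = -3 + 81 = 78$)
$\frac{1}{d{\left(r \right)}} = \frac{1}{78}$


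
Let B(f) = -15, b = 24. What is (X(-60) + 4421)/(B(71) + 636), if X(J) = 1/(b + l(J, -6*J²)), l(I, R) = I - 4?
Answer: 176839/24840 ≈ 7.1191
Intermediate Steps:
l(I, R) = -4 + I
X(J) = 1/(20 + J) (X(J) = 1/(24 + (-4 + J)) = 1/(20 + J))
(X(-60) + 4421)/(B(71) + 636) = (1/(20 - 60) + 4421)/(-15 + 636) = (1/(-40) + 4421)/621 = (-1/40 + 4421)*(1/621) = (176839/40)*(1/621) = 176839/24840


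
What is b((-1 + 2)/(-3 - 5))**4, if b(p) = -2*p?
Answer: 1/256 ≈ 0.0039063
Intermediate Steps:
b((-1 + 2)/(-3 - 5))**4 = (-2*(-1 + 2)/(-3 - 5))**4 = (-2/(-8))**4 = (-2*(-1)/8)**4 = (-2*(-1/8))**4 = (1/4)**4 = 1/256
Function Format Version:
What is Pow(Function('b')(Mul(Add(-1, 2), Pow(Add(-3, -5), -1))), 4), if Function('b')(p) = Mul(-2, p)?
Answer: Rational(1, 256) ≈ 0.0039063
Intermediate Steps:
Pow(Function('b')(Mul(Add(-1, 2), Pow(Add(-3, -5), -1))), 4) = Pow(Mul(-2, Mul(Add(-1, 2), Pow(Add(-3, -5), -1))), 4) = Pow(Mul(-2, Mul(1, Pow(-8, -1))), 4) = Pow(Mul(-2, Mul(1, Rational(-1, 8))), 4) = Pow(Mul(-2, Rational(-1, 8)), 4) = Pow(Rational(1, 4), 4) = Rational(1, 256)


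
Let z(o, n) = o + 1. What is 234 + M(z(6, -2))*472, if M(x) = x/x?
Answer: 706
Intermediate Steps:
z(o, n) = 1 + o
M(x) = 1
234 + M(z(6, -2))*472 = 234 + 1*472 = 234 + 472 = 706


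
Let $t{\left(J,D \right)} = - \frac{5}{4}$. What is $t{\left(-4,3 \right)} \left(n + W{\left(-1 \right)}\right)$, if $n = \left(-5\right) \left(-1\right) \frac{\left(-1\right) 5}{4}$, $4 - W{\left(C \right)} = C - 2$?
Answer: $- \frac{15}{16} \approx -0.9375$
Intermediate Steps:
$W{\left(C \right)} = 6 - C$ ($W{\left(C \right)} = 4 - \left(C - 2\right) = 4 - \left(-2 + C\right) = 6 - C$)
$n = - \frac{25}{4}$ ($n = 5 \left(\left(-5\right) \frac{1}{4}\right) = 5 \left(- \frac{5}{4}\right) = - \frac{25}{4} \approx -6.25$)
$t{\left(J,D \right)} = - \frac{5}{4}$ ($t{\left(J,D \right)} = \left(-5\right) \frac{1}{4} = - \frac{5}{4}$)
$t{\left(-4,3 \right)} \left(n + W{\left(-1 \right)}\right) = - \frac{5 \left(- \frac{25}{4} + \left(6 - -1\right)\right)}{4} = - \frac{5 \left(- \frac{25}{4} + \left(6 + 1\right)\right)}{4} = - \frac{5 \left(- \frac{25}{4} + 7\right)}{4} = \left(- \frac{5}{4}\right) \frac{3}{4} = - \frac{15}{16}$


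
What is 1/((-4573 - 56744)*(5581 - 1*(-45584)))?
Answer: -1/3137284305 ≈ -3.1875e-10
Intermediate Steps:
1/((-4573 - 56744)*(5581 - 1*(-45584))) = 1/((-61317)*(5581 + 45584)) = -1/61317/51165 = -1/61317*1/51165 = -1/3137284305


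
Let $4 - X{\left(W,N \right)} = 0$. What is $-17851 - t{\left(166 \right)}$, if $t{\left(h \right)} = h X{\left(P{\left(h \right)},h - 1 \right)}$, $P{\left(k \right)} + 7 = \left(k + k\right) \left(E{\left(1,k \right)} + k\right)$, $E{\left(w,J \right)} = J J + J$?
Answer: $-18515$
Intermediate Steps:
$E{\left(w,J \right)} = J + J^{2}$ ($E{\left(w,J \right)} = J^{2} + J = J + J^{2}$)
$P{\left(k \right)} = -7 + 2 k \left(k + k \left(1 + k\right)\right)$ ($P{\left(k \right)} = -7 + \left(k + k\right) \left(k \left(1 + k\right) + k\right) = -7 + 2 k \left(k + k \left(1 + k\right)\right)$)
$X{\left(W,N \right)} = 4$ ($X{\left(W,N \right)} = 4 - 0 = 4 + 0 = 4$)
$t{\left(h \right)} = 4 h$ ($t{\left(h \right)} = h 4 = 4 h$)
$-17851 - t{\left(166 \right)} = -17851 - 4 \cdot 166 = -17851 - 664 = -18515$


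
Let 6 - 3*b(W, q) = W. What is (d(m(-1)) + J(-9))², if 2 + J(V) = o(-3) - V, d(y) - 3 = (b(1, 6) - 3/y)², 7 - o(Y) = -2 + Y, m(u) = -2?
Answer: 1329409/1296 ≈ 1025.8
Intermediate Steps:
o(Y) = 9 - Y (o(Y) = 7 - (-2 + Y) = 7 + (2 - Y) = 9 - Y)
b(W, q) = 2 - W/3
d(y) = 3 + (5/3 - 3/y)² (d(y) = 3 + ((2 - ⅓*1) - 3/y)² = 3 + ((2 - ⅓) - 3/y)² = 3 + (5/3 - 3/y)²)
J(V) = 10 - V (J(V) = -2 + ((9 - 1*(-3)) - V) = -2 + ((9 + 3) - V) = -2 + (12 - V) = 10 - V)
(d(m(-1)) + J(-9))² = ((52/9 - 10/(-2) + 9/(-2)²) + (10 - 1*(-9)))² = ((52/9 - 10*(-½) + 9*(¼)) + (10 + 9))² = ((52/9 + 5 + 9/4) + 19)² = (469/36 + 19)² = (1153/36)² = 1329409/1296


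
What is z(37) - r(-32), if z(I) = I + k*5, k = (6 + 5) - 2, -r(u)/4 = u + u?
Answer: -174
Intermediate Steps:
r(u) = -8*u (r(u) = -4*(u + u) = -8*u)
k = 9 (k = 11 - 2 = 9)
z(I) = 45 + I (z(I) = I + 9*5 = I + 45 = 45 + I)
z(37) - r(-32) = (45 + 37) - (-8)*(-32) = 82 - 1*256 = 82 - 256 = -174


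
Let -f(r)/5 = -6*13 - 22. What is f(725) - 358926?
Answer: -358426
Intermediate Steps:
f(r) = 500 (f(r) = -5*(-6*13 - 22) = -5*(-78 - 22) = -5*(-100) = 500)
f(725) - 358926 = 500 - 358926 = -358426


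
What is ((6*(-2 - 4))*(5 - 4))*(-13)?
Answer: 468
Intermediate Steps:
((6*(-2 - 4))*(5 - 4))*(-13) = ((6*(-6))*1)*(-13) = -36*1*(-13) = -36*(-13) = 468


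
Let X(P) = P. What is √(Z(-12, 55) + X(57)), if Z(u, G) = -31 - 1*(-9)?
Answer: √35 ≈ 5.9161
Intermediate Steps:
Z(u, G) = -22 (Z(u, G) = -31 + 9 = -22)
√(Z(-12, 55) + X(57)) = √(-22 + 57) = √35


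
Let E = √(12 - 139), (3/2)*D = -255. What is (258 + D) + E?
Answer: 88 + I*√127 ≈ 88.0 + 11.269*I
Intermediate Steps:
D = -170 (D = (⅔)*(-255) = -170)
E = I*√127 (E = √(-127) = I*√127 ≈ 11.269*I)
(258 + D) + E = (258 - 170) + I*√127 = 88 + I*√127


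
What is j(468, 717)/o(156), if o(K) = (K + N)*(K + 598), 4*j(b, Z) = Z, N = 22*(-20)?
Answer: -717/856544 ≈ -0.00083708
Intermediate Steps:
N = -440
j(b, Z) = Z/4
o(K) = (-440 + K)*(598 + K) (o(K) = (K - 440)*(K + 598) = (-440 + K)*(598 + K))
j(468, 717)/o(156) = ((¼)*717)/(-263120 + 156² + 158*156) = 717/(4*(-263120 + 24336 + 24648)) = (717/4)/(-214136) = (717/4)*(-1/214136) = -717/856544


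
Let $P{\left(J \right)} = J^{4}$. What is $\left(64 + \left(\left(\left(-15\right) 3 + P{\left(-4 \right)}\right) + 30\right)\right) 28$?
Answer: $8540$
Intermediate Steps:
$\left(64 + \left(\left(\left(-15\right) 3 + P{\left(-4 \right)}\right) + 30\right)\right) 28 = \left(64 + \left(\left(\left(-15\right) 3 + \left(-4\right)^{4}\right) + 30\right)\right) 28 = \left(64 + \left(\left(-45 + 256\right) + 30\right)\right) 28 = \left(64 + \left(211 + 30\right)\right) 28 = \left(64 + 241\right) 28 = 305 \cdot 28 = 8540$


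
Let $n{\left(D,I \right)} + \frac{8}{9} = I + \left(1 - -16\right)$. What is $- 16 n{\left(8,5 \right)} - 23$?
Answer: $- \frac{3247}{9} \approx -360.78$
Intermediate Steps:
$n{\left(D,I \right)} = \frac{145}{9} + I$ ($n{\left(D,I \right)} = - \frac{8}{9} + \left(I + \left(1 - -16\right)\right) = - \frac{8}{9} + \left(I + \left(1 + 16\right)\right) = - \frac{8}{9} + \left(I + 17\right) = - \frac{8}{9} + \left(17 + I\right) = \frac{145}{9} + I$)
$- 16 n{\left(8,5 \right)} - 23 = - 16 \left(\frac{145}{9} + 5\right) - 23 = \left(-16\right) \frac{190}{9} - 23 = - \frac{3040}{9} - 23 = - \frac{3247}{9}$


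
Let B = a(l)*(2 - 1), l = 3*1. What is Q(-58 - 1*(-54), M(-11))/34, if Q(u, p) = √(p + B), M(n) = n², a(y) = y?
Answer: √31/17 ≈ 0.32752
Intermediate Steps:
l = 3
B = 3 (B = 3*(2 - 1) = 3*1 = 3)
Q(u, p) = √(3 + p) (Q(u, p) = √(p + 3) = √(3 + p))
Q(-58 - 1*(-54), M(-11))/34 = √(3 + (-11)²)/34 = √(3 + 121)*(1/34) = √124*(1/34) = (2*√31)*(1/34) = √31/17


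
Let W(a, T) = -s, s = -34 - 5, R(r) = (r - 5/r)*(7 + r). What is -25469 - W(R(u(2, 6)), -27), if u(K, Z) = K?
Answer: -25508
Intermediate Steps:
R(r) = (7 + r)*(r - 5/r)
s = -39
W(a, T) = 39 (W(a, T) = -1*(-39) = 39)
-25469 - W(R(u(2, 6)), -27) = -25469 - 1*39 = -25469 - 39 = -25508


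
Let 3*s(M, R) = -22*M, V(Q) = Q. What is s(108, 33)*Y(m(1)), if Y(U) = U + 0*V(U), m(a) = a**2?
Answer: -792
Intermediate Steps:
s(M, R) = -22*M/3 (s(M, R) = (-22*M)/3 = -22*M/3)
Y(U) = U (Y(U) = U + 0*U = U + 0 = U)
s(108, 33)*Y(m(1)) = -22/3*108*1**2 = -792*1 = -792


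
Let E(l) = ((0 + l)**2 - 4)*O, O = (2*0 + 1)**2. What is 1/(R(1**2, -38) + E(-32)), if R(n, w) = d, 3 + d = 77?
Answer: 1/1094 ≈ 0.00091408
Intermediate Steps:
d = 74 (d = -3 + 77 = 74)
O = 1 (O = (0 + 1)**2 = 1**2 = 1)
R(n, w) = 74
E(l) = -4 + l**2 (E(l) = ((0 + l)**2 - 4)*1 = (l**2 - 4)*1 = (-4 + l**2)*1 = -4 + l**2)
1/(R(1**2, -38) + E(-32)) = 1/(74 + (-4 + (-32)**2)) = 1/(74 + (-4 + 1024)) = 1/(74 + 1020) = 1/1094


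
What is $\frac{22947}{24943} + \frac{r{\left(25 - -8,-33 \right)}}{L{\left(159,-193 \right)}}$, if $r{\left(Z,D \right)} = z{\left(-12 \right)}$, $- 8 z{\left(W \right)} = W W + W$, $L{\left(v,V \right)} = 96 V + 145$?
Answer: $\frac{844492521}{917054338} \approx 0.92088$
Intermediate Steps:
$L{\left(v,V \right)} = 145 + 96 V$
$z{\left(W \right)} = - \frac{W}{8} - \frac{W^{2}}{8}$ ($z{\left(W \right)} = - \frac{W W + W}{8} = - \frac{W^{2} + W}{8} = - \frac{W + W^{2}}{8} = - \frac{W}{8} - \frac{W^{2}}{8}$)
$r{\left(Z,D \right)} = - \frac{33}{2}$ ($r{\left(Z,D \right)} = \left(- \frac{1}{8}\right) \left(-12\right) \left(1 - 12\right) = \left(- \frac{1}{8}\right) \left(-12\right) \left(-11\right) = - \frac{33}{2}$)
$\frac{22947}{24943} + \frac{r{\left(25 - -8,-33 \right)}}{L{\left(159,-193 \right)}} = \frac{22947}{24943} - \frac{33}{2 \left(145 + 96 \left(-193\right)\right)} = 22947 \cdot \frac{1}{24943} - \frac{33}{2 \left(145 - 18528\right)} = \frac{22947}{24943} - \frac{33}{2 \left(-18383\right)} = \frac{22947}{24943} - - \frac{33}{36766} = \frac{22947}{24943} + \frac{33}{36766} = \frac{844492521}{917054338}$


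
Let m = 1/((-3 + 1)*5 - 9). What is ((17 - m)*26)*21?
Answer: 176904/19 ≈ 9310.7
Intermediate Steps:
m = -1/19 (m = 1/(-2*5 - 9) = 1/(-10 - 9) = 1/(-19) = -1/19 ≈ -0.052632)
((17 - m)*26)*21 = ((17 - 1*(-1/19))*26)*21 = ((17 + 1/19)*26)*21 = ((324/19)*26)*21 = (8424/19)*21 = 176904/19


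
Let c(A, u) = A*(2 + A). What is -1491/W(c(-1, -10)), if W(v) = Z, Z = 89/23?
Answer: -34293/89 ≈ -385.31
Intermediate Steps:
Z = 89/23 (Z = 89*(1/23) = 89/23 ≈ 3.8696)
W(v) = 89/23
-1491/W(c(-1, -10)) = -1491/89/23 = -1491*23/89 = -34293/89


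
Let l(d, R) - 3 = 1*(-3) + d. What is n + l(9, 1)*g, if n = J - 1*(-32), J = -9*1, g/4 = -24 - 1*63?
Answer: -3109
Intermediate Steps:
g = -348 (g = 4*(-24 - 1*63) = 4*(-24 - 63) = 4*(-87) = -348)
J = -9
l(d, R) = d (l(d, R) = 3 + (1*(-3) + d) = 3 + (-3 + d) = d)
n = 23 (n = -9 - 1*(-32) = -9 + 32 = 23)
n + l(9, 1)*g = 23 + 9*(-348) = 23 - 3132 = -3109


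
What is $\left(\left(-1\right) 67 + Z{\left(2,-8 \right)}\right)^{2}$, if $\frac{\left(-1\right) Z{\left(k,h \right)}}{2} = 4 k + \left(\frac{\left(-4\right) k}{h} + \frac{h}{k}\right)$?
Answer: $5929$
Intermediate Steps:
$Z{\left(k,h \right)} = - 8 k - \frac{2 h}{k} + \frac{8 k}{h}$ ($Z{\left(k,h \right)} = - 2 \left(4 k + \left(\frac{\left(-4\right) k}{h} + \frac{h}{k}\right)\right) = - 2 \left(4 k + \left(- \frac{4 k}{h} + \frac{h}{k}\right)\right) = - 2 \left(4 k + \left(\frac{h}{k} - \frac{4 k}{h}\right)\right) = - 2 \left(4 k + \frac{h}{k} - \frac{4 k}{h}\right) = - 8 k - \frac{2 h}{k} + \frac{8 k}{h}$)
$\left(\left(-1\right) 67 + Z{\left(2,-8 \right)}\right)^{2} = \left(\left(-1\right) 67 - \left(16 - 8 + 2\right)\right)^{2} = \left(-67 - \left(16 - 8 + 2\right)\right)^{2} = \left(-67 - 10\right)^{2} = \left(-77\right)^{2} = 5929$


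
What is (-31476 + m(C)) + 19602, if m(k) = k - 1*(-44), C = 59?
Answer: -11771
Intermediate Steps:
m(k) = 44 + k (m(k) = k + 44 = 44 + k)
(-31476 + m(C)) + 19602 = (-31476 + (44 + 59)) + 19602 = (-31476 + 103) + 19602 = -31373 + 19602 = -11771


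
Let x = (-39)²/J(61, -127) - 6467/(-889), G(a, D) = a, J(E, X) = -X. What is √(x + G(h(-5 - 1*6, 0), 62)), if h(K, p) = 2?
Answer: 2*√4198747/889 ≈ 4.6099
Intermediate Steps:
x = 17114/889 (x = (-39)²/((-1*(-127))) - 6467/(-889) = 1521/127 - 6467*(-1/889) = 1521*(1/127) + 6467/889 = 1521/127 + 6467/889 = 17114/889 ≈ 19.251)
√(x + G(h(-5 - 1*6, 0), 62)) = √(17114/889 + 2) = √(18892/889) = 2*√4198747/889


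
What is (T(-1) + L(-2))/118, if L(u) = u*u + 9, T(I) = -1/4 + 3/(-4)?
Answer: 6/59 ≈ 0.10169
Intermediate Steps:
T(I) = -1 (T(I) = -1*¼ + 3*(-¼) = -¼ - ¾ = -1)
L(u) = 9 + u² (L(u) = u² + 9 = 9 + u²)
(T(-1) + L(-2))/118 = (-1 + (9 + (-2)²))/118 = (-1 + (9 + 4))*(1/118) = (-1 + 13)*(1/118) = 12*(1/118) = 6/59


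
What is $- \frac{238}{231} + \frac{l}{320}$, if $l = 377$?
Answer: $\frac{1561}{10560} \approx 0.14782$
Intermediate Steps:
$- \frac{238}{231} + \frac{l}{320} = - \frac{238}{231} + \frac{377}{320} = \left(-238\right) \frac{1}{231} + 377 \cdot \frac{1}{320} = - \frac{34}{33} + \frac{377}{320} = \frac{1561}{10560}$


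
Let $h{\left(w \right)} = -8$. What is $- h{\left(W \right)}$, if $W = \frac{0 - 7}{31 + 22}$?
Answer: $8$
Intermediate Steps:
$W = - \frac{7}{53} \approx -0.13208$
$- h{\left(W \right)} = \left(-1\right) \left(-8\right) = 8$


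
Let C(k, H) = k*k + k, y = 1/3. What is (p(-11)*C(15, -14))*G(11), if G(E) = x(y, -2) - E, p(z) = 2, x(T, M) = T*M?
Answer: -5600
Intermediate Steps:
y = ⅓ ≈ 0.33333
C(k, H) = k + k² (C(k, H) = k² + k = k + k²)
x(T, M) = M*T
G(E) = -⅔ - E (G(E) = -2*⅓ - E = -⅔ - E)
(p(-11)*C(15, -14))*G(11) = (2*(15*(1 + 15)))*(-⅔ - 1*11) = (2*(15*16))*(-⅔ - 11) = (2*240)*(-35/3) = 480*(-35/3) = -5600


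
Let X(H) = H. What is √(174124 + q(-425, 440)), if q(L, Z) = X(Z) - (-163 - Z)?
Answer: 3*√19463 ≈ 418.53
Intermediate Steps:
q(L, Z) = 163 + 2*Z (q(L, Z) = Z - (-163 - Z) = Z + (163 + Z) = 163 + 2*Z)
√(174124 + q(-425, 440)) = √(174124 + (163 + 2*440)) = √(174124 + (163 + 880)) = √(174124 + 1043) = √175167 = 3*√19463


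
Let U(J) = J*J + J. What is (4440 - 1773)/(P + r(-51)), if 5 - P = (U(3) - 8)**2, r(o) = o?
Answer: -2667/62 ≈ -43.016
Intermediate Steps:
U(J) = J + J**2 (U(J) = J**2 + J = J + J**2)
P = -11 (P = 5 - (3*(1 + 3) - 8)**2 = 5 - (3*4 - 8)**2 = 5 - (12 - 8)**2 = 5 - 1*4**2 = 5 - 1*16 = 5 - 16 = -11)
(4440 - 1773)/(P + r(-51)) = (4440 - 1773)/(-11 - 51) = 2667/(-62) = 2667*(-1/62) = -2667/62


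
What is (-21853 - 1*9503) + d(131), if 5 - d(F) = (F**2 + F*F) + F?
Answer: -65804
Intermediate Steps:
d(F) = 5 - F - 2*F**2 (d(F) = 5 - ((F**2 + F*F) + F) = 5 - ((F**2 + F**2) + F) = 5 - (2*F**2 + F) = 5 - (F + 2*F**2) = 5 + (-F - 2*F**2) = 5 - F - 2*F**2)
(-21853 - 1*9503) + d(131) = (-21853 - 1*9503) + (5 - 1*131 - 2*131**2) = (-21853 - 9503) + (5 - 131 - 2*17161) = -31356 + (5 - 131 - 34322) = -31356 - 34448 = -65804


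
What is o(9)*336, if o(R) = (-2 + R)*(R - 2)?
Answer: 16464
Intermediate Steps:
o(R) = (-2 + R)² (o(R) = (-2 + R)*(-2 + R) = (-2 + R)²)
o(9)*336 = (-2 + 9)²*336 = 7²*336 = 49*336 = 16464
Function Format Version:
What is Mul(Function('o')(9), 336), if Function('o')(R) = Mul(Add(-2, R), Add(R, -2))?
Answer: 16464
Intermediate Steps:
Function('o')(R) = Pow(Add(-2, R), 2) (Function('o')(R) = Mul(Add(-2, R), Add(-2, R)) = Pow(Add(-2, R), 2))
Mul(Function('o')(9), 336) = Mul(Pow(Add(-2, 9), 2), 336) = Mul(Pow(7, 2), 336) = Mul(49, 336) = 16464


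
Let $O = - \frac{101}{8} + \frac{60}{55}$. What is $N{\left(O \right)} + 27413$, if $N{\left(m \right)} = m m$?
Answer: $\frac{213316497}{7744} \approx 27546.0$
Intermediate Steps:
$O = - \frac{1015}{88}$ ($O = \left(-101\right) \frac{1}{8} + 60 \cdot \frac{1}{55} = - \frac{101}{8} + \frac{12}{11} = - \frac{1015}{88} \approx -11.534$)
$N{\left(m \right)} = m^{2}$
$N{\left(O \right)} + 27413 = \left(- \frac{1015}{88}\right)^{2} + 27413 = \frac{1030225}{7744} + 27413 = \frac{213316497}{7744}$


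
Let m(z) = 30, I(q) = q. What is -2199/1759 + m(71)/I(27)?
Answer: -2201/15831 ≈ -0.13903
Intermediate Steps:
-2199/1759 + m(71)/I(27) = -2199/1759 + 30/27 = -2199*1/1759 + 30*(1/27) = -2199/1759 + 10/9 = -2201/15831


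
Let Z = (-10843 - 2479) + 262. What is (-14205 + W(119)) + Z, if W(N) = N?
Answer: -27146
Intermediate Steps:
Z = -13060 (Z = -13322 + 262 = -13060)
(-14205 + W(119)) + Z = (-14205 + 119) - 13060 = -14086 - 13060 = -27146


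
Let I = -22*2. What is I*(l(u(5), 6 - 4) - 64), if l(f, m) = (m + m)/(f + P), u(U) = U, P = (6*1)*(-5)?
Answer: 70576/25 ≈ 2823.0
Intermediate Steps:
P = -30 (P = 6*(-5) = -30)
l(f, m) = 2*m/(-30 + f) (l(f, m) = (m + m)/(f - 30) = (2*m)/(-30 + f) = 2*m/(-30 + f))
I = -44
I*(l(u(5), 6 - 4) - 64) = -44*(2*(6 - 4)/(-30 + 5) - 64) = -44*(2*2/(-25) - 64) = -44*(2*2*(-1/25) - 64) = -44*(-4/25 - 64) = -44*(-1604/25) = 70576/25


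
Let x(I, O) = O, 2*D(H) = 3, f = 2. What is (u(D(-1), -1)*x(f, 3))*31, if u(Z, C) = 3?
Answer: 279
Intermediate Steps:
D(H) = 3/2 (D(H) = (½)*3 = 3/2)
(u(D(-1), -1)*x(f, 3))*31 = (3*3)*31 = 9*31 = 279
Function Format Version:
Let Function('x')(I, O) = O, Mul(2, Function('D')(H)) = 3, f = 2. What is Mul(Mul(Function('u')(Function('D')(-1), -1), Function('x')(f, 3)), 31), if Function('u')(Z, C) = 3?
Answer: 279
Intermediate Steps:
Function('D')(H) = Rational(3, 2) (Function('D')(H) = Mul(Rational(1, 2), 3) = Rational(3, 2))
Mul(Mul(Function('u')(Function('D')(-1), -1), Function('x')(f, 3)), 31) = Mul(Mul(3, 3), 31) = Mul(9, 31) = 279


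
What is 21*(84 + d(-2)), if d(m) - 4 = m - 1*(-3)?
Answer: 1869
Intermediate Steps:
d(m) = 7 + m (d(m) = 4 + (m - 1*(-3)) = 4 + (m + 3) = 4 + (3 + m) = 7 + m)
21*(84 + d(-2)) = 21*(84 + (7 - 2)) = 21*(84 + 5) = 21*89 = 1869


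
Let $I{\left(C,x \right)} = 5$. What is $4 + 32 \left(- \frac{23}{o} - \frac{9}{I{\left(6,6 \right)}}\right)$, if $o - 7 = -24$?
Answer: $- \frac{876}{85} \approx -10.306$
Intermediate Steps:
$o = -17$ ($o = 7 - 24 = -17$)
$4 + 32 \left(- \frac{23}{o} - \frac{9}{I{\left(6,6 \right)}}\right) = 4 + 32 \left(- \frac{23}{-17} - \frac{9}{5}\right) = 4 + 32 \left(\left(-23\right) \left(- \frac{1}{17}\right) - \frac{9}{5}\right) = 4 + 32 \left(\frac{23}{17} - \frac{9}{5}\right) = 4 + 32 \left(- \frac{38}{85}\right) = 4 - \frac{1216}{85} = - \frac{876}{85}$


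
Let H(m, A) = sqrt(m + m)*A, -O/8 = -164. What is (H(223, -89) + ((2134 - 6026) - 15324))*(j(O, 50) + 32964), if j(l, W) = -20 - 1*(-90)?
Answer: -634781344 - 2940026*sqrt(446) ≈ -6.9687e+8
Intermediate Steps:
O = 1312 (O = -8*(-164) = 1312)
H(m, A) = A*sqrt(2)*sqrt(m) (H(m, A) = sqrt(2*m)*A = (sqrt(2)*sqrt(m))*A = A*sqrt(2)*sqrt(m))
j(l, W) = 70 (j(l, W) = -20 + 90 = 70)
(H(223, -89) + ((2134 - 6026) - 15324))*(j(O, 50) + 32964) = (-89*sqrt(2)*sqrt(223) + ((2134 - 6026) - 15324))*(70 + 32964) = (-89*sqrt(446) + (-3892 - 15324))*33034 = (-89*sqrt(446) - 19216)*33034 = (-19216 - 89*sqrt(446))*33034 = -634781344 - 2940026*sqrt(446)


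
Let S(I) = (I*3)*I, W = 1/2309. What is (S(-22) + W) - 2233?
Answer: -1803328/2309 ≈ -781.00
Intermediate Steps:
W = 1/2309 ≈ 0.00043309
S(I) = 3*I² (S(I) = (3*I)*I = 3*I²)
(S(-22) + W) - 2233 = (3*(-22)² + 1/2309) - 2233 = (3*484 + 1/2309) - 2233 = (1452 + 1/2309) - 2233 = 3352669/2309 - 2233 = -1803328/2309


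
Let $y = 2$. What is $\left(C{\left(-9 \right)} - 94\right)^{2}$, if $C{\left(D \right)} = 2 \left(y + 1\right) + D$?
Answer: $9409$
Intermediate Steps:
$C{\left(D \right)} = 6 + D$ ($C{\left(D \right)} = 2 \left(2 + 1\right) + D = 2 \cdot 3 + D = 6 + D$)
$\left(C{\left(-9 \right)} - 94\right)^{2} = \left(\left(6 - 9\right) - 94\right)^{2} = \left(-3 - 94\right)^{2} = \left(-97\right)^{2} = 9409$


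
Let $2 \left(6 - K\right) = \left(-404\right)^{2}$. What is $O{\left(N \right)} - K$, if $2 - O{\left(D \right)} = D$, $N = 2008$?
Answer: $79596$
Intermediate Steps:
$K = -81602$ ($K = 6 - \frac{\left(-404\right)^{2}}{2} = 6 - 81608 = -81602$)
$O{\left(D \right)} = 2 - D$
$O{\left(N \right)} - K = \left(2 - 2008\right) - -81602 = \left(2 - 2008\right) + 81602 = -2006 + 81602 = 79596$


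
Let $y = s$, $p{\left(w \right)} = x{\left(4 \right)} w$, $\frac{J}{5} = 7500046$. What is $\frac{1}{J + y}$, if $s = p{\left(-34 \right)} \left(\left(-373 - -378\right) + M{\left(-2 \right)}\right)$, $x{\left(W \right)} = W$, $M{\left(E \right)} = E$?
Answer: $\frac{1}{37499822} \approx 2.6667 \cdot 10^{-8}$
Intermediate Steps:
$J = 37500230$ ($J = 5 \cdot 7500046 = 37500230$)
$p{\left(w \right)} = 4 w$
$s = -408$ ($s = 4 \left(-34\right) \left(\left(-373 - -378\right) - 2\right) = - 136 \left(\left(-373 + 378\right) - 2\right) = - 136 \left(5 - 2\right) = \left(-136\right) 3 = -408$)
$y = -408$
$\frac{1}{J + y} = \frac{1}{37500230 - 408} = \frac{1}{37499822}$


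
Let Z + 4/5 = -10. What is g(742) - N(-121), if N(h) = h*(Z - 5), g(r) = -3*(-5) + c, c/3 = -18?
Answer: -9754/5 ≈ -1950.8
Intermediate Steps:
c = -54 (c = 3*(-18) = -54)
Z = -54/5 (Z = -4/5 - 10 = -54/5 ≈ -10.800)
g(r) = -39 (g(r) = -3*(-5) - 54 = 15 - 54 = -39)
N(h) = -79*h/5 (N(h) = h*(-54/5 - 5) = h*(-79/5) = -79*h/5)
g(742) - N(-121) = -39 - (-79)*(-121)/5 = -39 - 1*9559/5 = -39 - 9559/5 = -9754/5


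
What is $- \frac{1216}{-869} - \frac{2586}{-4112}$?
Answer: $\frac{3623713}{1786664} \approx 2.0282$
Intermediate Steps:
$- \frac{1216}{-869} - \frac{2586}{-4112} = \left(-1216\right) \left(- \frac{1}{869}\right) - - \frac{1293}{2056} = \frac{1216}{869} + \frac{1293}{2056} = \frac{3623713}{1786664}$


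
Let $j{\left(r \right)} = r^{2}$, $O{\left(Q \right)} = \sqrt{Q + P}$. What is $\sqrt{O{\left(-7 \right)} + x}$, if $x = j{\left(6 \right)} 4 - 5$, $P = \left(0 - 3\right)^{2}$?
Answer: $\sqrt{139 + \sqrt{2}} \approx 11.85$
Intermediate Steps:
$P = 9$ ($P = \left(-3\right)^{2} = 9$)
$O{\left(Q \right)} = \sqrt{9 + Q}$ ($O{\left(Q \right)} = \sqrt{Q + 9} = \sqrt{9 + Q}$)
$x = 139$ ($x = 6^{2} \cdot 4 - 5 = 36 \cdot 4 - 5 = 144 - 5 = 139$)
$\sqrt{O{\left(-7 \right)} + x} = \sqrt{\sqrt{9 - 7} + 139} = \sqrt{\sqrt{2} + 139} = \sqrt{139 + \sqrt{2}}$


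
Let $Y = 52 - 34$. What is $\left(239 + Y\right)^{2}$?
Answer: $66049$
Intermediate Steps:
$Y = 18$ ($Y = 52 - 34 = 18$)
$\left(239 + Y\right)^{2} = \left(239 + 18\right)^{2} = 257^{2} = 66049$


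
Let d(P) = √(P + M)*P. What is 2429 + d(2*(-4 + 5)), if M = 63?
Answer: 2429 + 2*√65 ≈ 2445.1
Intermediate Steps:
d(P) = P*√(63 + P) (d(P) = √(P + 63)*P = √(63 + P)*P = P*√(63 + P))
2429 + d(2*(-4 + 5)) = 2429 + (2*(-4 + 5))*√(63 + 2*(-4 + 5)) = 2429 + (2*1)*√(63 + 2*1) = 2429 + 2*√(63 + 2) = 2429 + 2*√65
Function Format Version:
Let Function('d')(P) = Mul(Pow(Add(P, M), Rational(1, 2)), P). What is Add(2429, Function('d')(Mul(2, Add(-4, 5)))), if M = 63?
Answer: Add(2429, Mul(2, Pow(65, Rational(1, 2)))) ≈ 2445.1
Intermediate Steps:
Function('d')(P) = Mul(P, Pow(Add(63, P), Rational(1, 2))) (Function('d')(P) = Mul(Pow(Add(P, 63), Rational(1, 2)), P) = Mul(Pow(Add(63, P), Rational(1, 2)), P) = Mul(P, Pow(Add(63, P), Rational(1, 2))))
Add(2429, Function('d')(Mul(2, Add(-4, 5)))) = Add(2429, Mul(Mul(2, Add(-4, 5)), Pow(Add(63, Mul(2, Add(-4, 5))), Rational(1, 2)))) = Add(2429, Mul(Mul(2, 1), Pow(Add(63, Mul(2, 1)), Rational(1, 2)))) = Add(2429, Mul(2, Pow(Add(63, 2), Rational(1, 2)))) = Add(2429, Mul(2, Pow(65, Rational(1, 2))))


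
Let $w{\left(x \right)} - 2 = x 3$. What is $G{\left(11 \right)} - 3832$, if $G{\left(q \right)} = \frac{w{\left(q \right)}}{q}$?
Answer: $- \frac{42117}{11} \approx -3828.8$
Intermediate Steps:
$w{\left(x \right)} = 2 + 3 x$ ($w{\left(x \right)} = 2 + x 3 = 2 + 3 x$)
$G{\left(q \right)} = \frac{2 + 3 q}{q}$
$G{\left(11 \right)} - 3832 = \left(3 + \frac{2}{11}\right) - 3832 = \frac{35}{11} - 3832 = - \frac{42117}{11}$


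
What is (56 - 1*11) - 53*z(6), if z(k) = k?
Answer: -273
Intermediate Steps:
(56 - 1*11) - 53*z(6) = (56 - 1*11) - 53*6 = (56 - 11) - 318 = 45 - 318 = -273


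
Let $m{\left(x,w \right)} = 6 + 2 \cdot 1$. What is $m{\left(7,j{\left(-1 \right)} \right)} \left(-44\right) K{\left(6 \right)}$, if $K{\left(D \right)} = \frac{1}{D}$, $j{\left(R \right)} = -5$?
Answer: $- \frac{176}{3} \approx -58.667$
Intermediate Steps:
$m{\left(x,w \right)} = 8$ ($m{\left(x,w \right)} = 6 + 2 = 8$)
$m{\left(7,j{\left(-1 \right)} \right)} \left(-44\right) K{\left(6 \right)} = \frac{8 \left(-44\right)}{6} = \left(-352\right) \frac{1}{6} = - \frac{176}{3}$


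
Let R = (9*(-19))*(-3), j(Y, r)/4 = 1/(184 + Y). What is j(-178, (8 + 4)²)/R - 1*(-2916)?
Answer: 4487726/1539 ≈ 2916.0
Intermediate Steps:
j(Y, r) = 4/(184 + Y)
R = 513 (R = -171*(-3) = 513)
j(-178, (8 + 4)²)/R - 1*(-2916) = (4/(184 - 178))/513 - 1*(-2916) = (4/6)*(1/513) + 2916 = (4*(⅙))*(1/513) + 2916 = (⅔)*(1/513) + 2916 = 2/1539 + 2916 = 4487726/1539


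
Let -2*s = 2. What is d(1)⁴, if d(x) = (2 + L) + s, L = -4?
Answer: 81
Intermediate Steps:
s = -1 (s = -½*2 = -1)
d(x) = -3 (d(x) = (2 - 4) - 1 = -2 - 1 = -3)
d(1)⁴ = (-3)⁴ = 81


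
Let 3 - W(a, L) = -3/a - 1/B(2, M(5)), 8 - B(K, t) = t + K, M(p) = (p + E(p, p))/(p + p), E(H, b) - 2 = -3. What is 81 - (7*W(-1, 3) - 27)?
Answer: 427/4 ≈ 106.75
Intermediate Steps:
E(H, b) = -1 (E(H, b) = 2 - 3 = -1)
M(p) = (-1 + p)/(2*p) (M(p) = (p - 1)/(p + p) = (-1 + p)/((2*p)) = (-1 + p)*(1/(2*p)) = (-1 + p)/(2*p))
B(K, t) = 8 - K - t (B(K, t) = 8 - (t + K) = 8 - (K + t) = 8 + (-K - t) = 8 - K - t)
W(a, L) = 89/28 + 3/a (W(a, L) = 3 - (-3/a - 1/(8 - 1*2 - (-1 + 5)/(2*5))) = 3 - (-3/a - 1/(8 - 2 - 4/(2*5))) = 3 - (-3/a - 1/(8 - 2 - 1*⅖)) = 3 - (-3/a - 1/(8 - 2 - ⅖)) = 3 - (-3/a - 1/28/5) = 3 - (-3/a - 1*5/28) = 3 - (-3/a - 5/28) = 3 - (-5/28 - 3/a) = 3 + (5/28 + 3/a) = 89/28 + 3/a)
81 - (7*W(-1, 3) - 27) = 81 - (7*(89/28 + 3/(-1)) - 27) = 81 - (7*(89/28 + 3*(-1)) - 27) = 81 - (7*(89/28 - 3) - 27) = 81 - (7*(5/28) - 27) = 81 - (5/4 - 27) = 81 - 1*(-103/4) = 81 + 103/4 = 427/4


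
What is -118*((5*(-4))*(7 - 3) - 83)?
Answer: 19234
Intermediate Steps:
-118*((5*(-4))*(7 - 3) - 83) = -118*(-20*4 - 83) = -118*(-80 - 83) = -118*(-163) = 19234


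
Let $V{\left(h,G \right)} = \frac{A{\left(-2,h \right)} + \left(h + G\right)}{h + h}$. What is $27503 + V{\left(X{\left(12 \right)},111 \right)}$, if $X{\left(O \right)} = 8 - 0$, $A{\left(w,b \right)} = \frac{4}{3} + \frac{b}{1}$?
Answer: $\frac{1320529}{48} \approx 27511.0$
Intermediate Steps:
$A{\left(w,b \right)} = \frac{4}{3} + b$ ($A{\left(w,b \right)} = 4 \cdot \frac{1}{3} + b 1 = \frac{4}{3} + b$)
$X{\left(O \right)} = 8$ ($X{\left(O \right)} = 8 + 0 = 8$)
$V{\left(h,G \right)} = \frac{\frac{4}{3} + G + 2 h}{2 h}$ ($V{\left(h,G \right)} = \frac{\left(\frac{4}{3} + h\right) + \left(h + G\right)}{h + h} = \frac{\left(\frac{4}{3} + h\right) + \left(G + h\right)}{2 h} = \left(\frac{4}{3} + G + 2 h\right) \frac{1}{2 h} = \frac{\frac{4}{3} + G + 2 h}{2 h}$)
$27503 + V{\left(X{\left(12 \right)},111 \right)} = 27503 + \frac{\frac{2}{3} + 8 + \frac{1}{2} \cdot 111}{8} = 27503 + \frac{\frac{2}{3} + 8 + \frac{111}{2}}{8} = 27503 + \frac{1}{8} \cdot \frac{385}{6} = 27503 + \frac{385}{48} = \frac{1320529}{48}$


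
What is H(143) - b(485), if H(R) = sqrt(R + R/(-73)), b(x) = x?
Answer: -485 + 6*sqrt(20878)/73 ≈ -473.12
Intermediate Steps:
H(R) = 6*sqrt(146)*sqrt(R)/73 (H(R) = sqrt(R + R*(-1/73)) = sqrt(R - R/73) = sqrt(72*R/73) = 6*sqrt(146)*sqrt(R)/73)
H(143) - b(485) = 6*sqrt(146)*sqrt(143)/73 - 1*485 = 6*sqrt(20878)/73 - 485 = -485 + 6*sqrt(20878)/73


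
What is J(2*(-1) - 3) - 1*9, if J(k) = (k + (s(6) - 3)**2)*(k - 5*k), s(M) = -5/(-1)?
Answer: -29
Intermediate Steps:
s(M) = 5 (s(M) = -5*(-1) = 5)
J(k) = -4*k*(4 + k) (J(k) = (k + (5 - 3)**2)*(k - 5*k) = (k + 2**2)*(-4*k) = (k + 4)*(-4*k) = (4 + k)*(-4*k) = -4*k*(4 + k))
J(2*(-1) - 3) - 1*9 = -4*(2*(-1) - 3)*(4 + (2*(-1) - 3)) - 1*9 = -4*(-2 - 3)*(4 + (-2 - 3)) - 9 = -4*(-5)*(4 - 5) - 9 = -4*(-5)*(-1) - 9 = -20 - 9 = -29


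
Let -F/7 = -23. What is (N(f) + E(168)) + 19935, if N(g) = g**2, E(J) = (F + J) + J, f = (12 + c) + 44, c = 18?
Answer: 25908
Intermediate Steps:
F = 161 (F = -7*(-23) = 161)
f = 74 (f = (12 + 18) + 44 = 30 + 44 = 74)
E(J) = 161 + 2*J (E(J) = (161 + J) + J = 161 + 2*J)
(N(f) + E(168)) + 19935 = (74**2 + (161 + 2*168)) + 19935 = (5476 + (161 + 336)) + 19935 = (5476 + 497) + 19935 = 5973 + 19935 = 25908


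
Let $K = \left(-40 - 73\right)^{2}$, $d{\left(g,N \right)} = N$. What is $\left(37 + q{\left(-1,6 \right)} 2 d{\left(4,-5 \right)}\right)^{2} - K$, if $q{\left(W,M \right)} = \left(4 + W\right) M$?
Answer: $7680$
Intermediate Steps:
$K = 12769$ ($K = \left(-40 - 73\right)^{2} = \left(-113\right)^{2} = 12769$)
$q{\left(W,M \right)} = M \left(4 + W\right)$
$\left(37 + q{\left(-1,6 \right)} 2 d{\left(4,-5 \right)}\right)^{2} - K = \left(37 + 6 \left(4 - 1\right) 2 \left(-5\right)\right)^{2} - 12769 = \left(37 + 6 \cdot 3 \cdot 2 \left(-5\right)\right)^{2} - 12769 = \left(37 + 18 \cdot 2 \left(-5\right)\right)^{2} - 12769 = \left(37 + 36 \left(-5\right)\right)^{2} - 12769 = \left(37 - 180\right)^{2} - 12769 = \left(-143\right)^{2} - 12769 = 20449 - 12769 = 7680$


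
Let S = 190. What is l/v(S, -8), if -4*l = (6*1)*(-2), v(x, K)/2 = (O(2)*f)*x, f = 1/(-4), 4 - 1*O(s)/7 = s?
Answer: -3/1330 ≈ -0.0022556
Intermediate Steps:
O(s) = 28 - 7*s
f = -1/4 ≈ -0.25000
v(x, K) = -7*x (v(x, K) = 2*(((28 - 7*2)*(-1/4))*x) = 2*(((28 - 14)*(-1/4))*x) = 2*((14*(-1/4))*x) = 2*(-7*x/2) = -7*x)
l = 3 (l = -6*1*(-2)/4 = -3*(-2)/2 = -1/4*(-12) = 3)
l/v(S, -8) = 3/((-7*190)) = 3/(-1330) = 3*(-1/1330) = -3/1330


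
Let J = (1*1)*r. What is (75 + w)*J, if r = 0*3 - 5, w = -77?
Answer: 10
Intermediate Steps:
r = -5 (r = 0 - 5 = -5)
J = -5 (J = (1*1)*(-5) = 1*(-5) = -5)
(75 + w)*J = (75 - 77)*(-5) = -2*(-5) = 10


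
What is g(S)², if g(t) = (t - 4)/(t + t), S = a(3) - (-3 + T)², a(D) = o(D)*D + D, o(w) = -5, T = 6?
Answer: 625/1764 ≈ 0.35431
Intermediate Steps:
a(D) = -4*D (a(D) = -5*D + D = -4*D)
S = -21 (S = -4*3 - (-3 + 6)² = -12 - 1*3² = -12 - 1*9 = -12 - 9 = -21)
g(t) = (-4 + t)/(2*t) (g(t) = (-4 + t)/((2*t)) = (-4 + t)*(1/(2*t)) = (-4 + t)/(2*t))
g(S)² = ((½)*(-4 - 21)/(-21))² = ((½)*(-1/21)*(-25))² = (25/42)² = 625/1764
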